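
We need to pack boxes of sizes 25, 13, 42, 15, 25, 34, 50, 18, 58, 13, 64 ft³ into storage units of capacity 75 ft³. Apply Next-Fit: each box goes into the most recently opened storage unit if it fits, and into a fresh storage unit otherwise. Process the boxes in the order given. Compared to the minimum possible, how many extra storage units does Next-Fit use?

Next-Fit: [25,13] [42,15] [25,34] [50,18] [58,13] [64] → 6 storage units.
Total size 357 ft³; any packing needs at least ⌈357/75⌉ = 5 storage units.
An optimal packing achieves that bound: [64] [58,15] [50,25] [42,18,13] [34,25,13] → 5 storage units.
Excess: 6 − 5 = 1.

1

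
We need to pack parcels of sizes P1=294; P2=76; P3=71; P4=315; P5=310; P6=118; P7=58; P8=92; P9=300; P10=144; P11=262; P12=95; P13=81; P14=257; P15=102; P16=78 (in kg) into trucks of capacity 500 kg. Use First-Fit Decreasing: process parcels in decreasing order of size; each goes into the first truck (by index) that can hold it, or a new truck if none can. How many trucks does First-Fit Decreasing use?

Sorted descending: 315, 310, 300, 294, 262, 257, 144, 118, 102, 95, 92, 81, 78, 76, 71, 58.
Put 315 kg in truck 1; 185 kg remain.
Put 310 kg in truck 2; 190 kg remain.
Put 300 kg in truck 3; 200 kg remain.
Put 294 kg in truck 4; 206 kg remain.
Put 262 kg in truck 5; 238 kg remain.
Put 257 kg in truck 6; 243 kg remain.
Put 144 kg in truck 1; 41 kg remain.
Put 118 kg in truck 2; 72 kg remain.
Put 102 kg in truck 3; 98 kg remain.
Put 95 kg in truck 3; 3 kg remain.
Put 92 kg in truck 4; 114 kg remain.
Put 81 kg in truck 4; 33 kg remain.
Put 78 kg in truck 5; 160 kg remain.
Put 76 kg in truck 5; 84 kg remain.
Put 71 kg in truck 2; 1 kg remain.
Put 58 kg in truck 5; 26 kg remain.
Final trucks: [315,144] [310,118,71] [300,102,95] [294,92,81] [262,78,76,58] [257].

6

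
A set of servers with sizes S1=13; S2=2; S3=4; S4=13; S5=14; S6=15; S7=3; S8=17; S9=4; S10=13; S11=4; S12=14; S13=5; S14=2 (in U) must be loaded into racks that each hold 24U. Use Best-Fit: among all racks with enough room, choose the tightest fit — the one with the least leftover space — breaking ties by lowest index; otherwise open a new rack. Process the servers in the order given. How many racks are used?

7

Put S1 (13U) in rack 1; 11U remain.
Put S2 (2U) in rack 1; 9U remain.
Put S3 (4U) in rack 1; 5U remain.
Put S4 (13U) in rack 2; 11U remain.
Put S5 (14U) in rack 3; 10U remain.
Put S6 (15U) in rack 4; 9U remain.
Put S7 (3U) in rack 1; 2U remain.
Put S8 (17U) in rack 5; 7U remain.
Put S9 (4U) in rack 5; 3U remain.
Put S10 (13U) in rack 6; 11U remain.
Put S11 (4U) in rack 4; 5U remain.
Put S12 (14U) in rack 7; 10U remain.
Put S13 (5U) in rack 4; 0U remain.
Put S14 (2U) in rack 1; 0U remain.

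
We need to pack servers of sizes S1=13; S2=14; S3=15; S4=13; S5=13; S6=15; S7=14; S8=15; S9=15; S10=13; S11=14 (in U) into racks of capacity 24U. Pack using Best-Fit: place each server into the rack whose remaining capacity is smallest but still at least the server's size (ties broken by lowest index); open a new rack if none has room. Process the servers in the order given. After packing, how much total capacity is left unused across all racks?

S1 (13U) → rack 1 (remaining 11U)
S2 (14U) → rack 2 (remaining 10U)
S3 (15U) → rack 3 (remaining 9U)
S4 (13U) → rack 4 (remaining 11U)
S5 (13U) → rack 5 (remaining 11U)
S6 (15U) → rack 6 (remaining 9U)
S7 (14U) → rack 7 (remaining 10U)
S8 (15U) → rack 8 (remaining 9U)
S9 (15U) → rack 9 (remaining 9U)
S10 (13U) → rack 10 (remaining 11U)
S11 (14U) → rack 11 (remaining 10U)
11 racks × 24U = 264U; used 154U; unused 110U.

110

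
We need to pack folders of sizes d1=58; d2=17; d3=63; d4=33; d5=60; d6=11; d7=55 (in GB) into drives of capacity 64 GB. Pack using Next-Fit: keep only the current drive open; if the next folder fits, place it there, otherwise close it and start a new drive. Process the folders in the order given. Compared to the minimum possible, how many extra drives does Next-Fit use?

Next-Fit: [58] [17] [63] [33] [60] [11] [55] → 7 drives.
Total size 297 GB; any packing needs at least ⌈297/64⌉ = 5 drives.
An optimal packing achieves that bound: [63] [60] [58] [55] [33,17,11] → 5 drives.
Excess: 7 − 5 = 2.

2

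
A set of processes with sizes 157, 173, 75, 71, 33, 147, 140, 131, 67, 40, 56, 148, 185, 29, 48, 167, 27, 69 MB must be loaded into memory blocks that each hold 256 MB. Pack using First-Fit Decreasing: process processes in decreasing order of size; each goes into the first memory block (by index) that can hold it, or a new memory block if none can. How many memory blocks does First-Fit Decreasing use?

Sorted descending: 185, 173, 167, 157, 148, 147, 140, 131, 75, 71, 69, 67, 56, 48, 40, 33, 29, 27.
185 MB → memory block 1 (remaining 71 MB)
173 MB → memory block 2 (remaining 83 MB)
167 MB → memory block 3 (remaining 89 MB)
157 MB → memory block 4 (remaining 99 MB)
148 MB → memory block 5 (remaining 108 MB)
147 MB → memory block 6 (remaining 109 MB)
140 MB → memory block 7 (remaining 116 MB)
131 MB → memory block 8 (remaining 125 MB)
75 MB → memory block 2 (remaining 8 MB)
71 MB → memory block 1 (remaining 0 MB)
69 MB → memory block 3 (remaining 20 MB)
67 MB → memory block 4 (remaining 32 MB)
56 MB → memory block 5 (remaining 52 MB)
48 MB → memory block 5 (remaining 4 MB)
40 MB → memory block 6 (remaining 69 MB)
33 MB → memory block 6 (remaining 36 MB)
29 MB → memory block 4 (remaining 3 MB)
27 MB → memory block 6 (remaining 9 MB)

8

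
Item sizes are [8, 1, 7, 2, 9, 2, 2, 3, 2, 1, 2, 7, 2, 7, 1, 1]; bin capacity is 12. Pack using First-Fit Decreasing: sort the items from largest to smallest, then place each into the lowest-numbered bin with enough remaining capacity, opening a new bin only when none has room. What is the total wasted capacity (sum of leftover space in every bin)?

Sorted descending: 9, 8, 7, 7, 7, 3, 2, 2, 2, 2, 2, 2, 1, 1, 1, 1.
Put 9 in bin 1; 3 remain.
Put 8 in bin 2; 4 remain.
Put 7 in bin 3; 5 remain.
Put 7 in bin 4; 5 remain.
Put 7 in bin 5; 5 remain.
Put 3 in bin 1; 0 remain.
Put 2 in bin 2; 2 remain.
Put 2 in bin 2; 0 remain.
Put 2 in bin 3; 3 remain.
Put 2 in bin 3; 1 remain.
Put 2 in bin 4; 3 remain.
Put 2 in bin 4; 1 remain.
Put 1 in bin 3; 0 remain.
Put 1 in bin 4; 0 remain.
Put 1 in bin 5; 4 remain.
Put 1 in bin 5; 3 remain.
5 bins × 12 = 60; used 57; unused 3.

3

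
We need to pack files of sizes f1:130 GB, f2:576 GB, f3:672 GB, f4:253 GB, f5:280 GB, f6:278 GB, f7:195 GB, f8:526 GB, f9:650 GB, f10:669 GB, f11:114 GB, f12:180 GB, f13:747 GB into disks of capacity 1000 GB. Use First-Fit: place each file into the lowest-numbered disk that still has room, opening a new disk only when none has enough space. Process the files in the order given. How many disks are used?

disk 1: place f1 (130 GB), 870 GB left
disk 1: place f2 (576 GB), 294 GB left
disk 2: place f3 (672 GB), 328 GB left
disk 1: place f4 (253 GB), 41 GB left
disk 2: place f5 (280 GB), 48 GB left
disk 3: place f6 (278 GB), 722 GB left
disk 3: place f7 (195 GB), 527 GB left
disk 3: place f8 (526 GB), 1 GB left
disk 4: place f9 (650 GB), 350 GB left
disk 5: place f10 (669 GB), 331 GB left
disk 4: place f11 (114 GB), 236 GB left
disk 4: place f12 (180 GB), 56 GB left
disk 6: place f13 (747 GB), 253 GB left

6 disks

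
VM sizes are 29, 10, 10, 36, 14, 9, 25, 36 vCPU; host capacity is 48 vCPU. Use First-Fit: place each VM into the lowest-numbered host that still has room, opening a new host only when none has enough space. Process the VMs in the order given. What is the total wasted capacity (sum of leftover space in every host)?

23

host 1: place 29 vCPU, 19 vCPU left
host 1: place 10 vCPU, 9 vCPU left
host 2: place 10 vCPU, 38 vCPU left
host 2: place 36 vCPU, 2 vCPU left
host 3: place 14 vCPU, 34 vCPU left
host 1: place 9 vCPU, 0 vCPU left
host 3: place 25 vCPU, 9 vCPU left
host 4: place 36 vCPU, 12 vCPU left
4 hosts × 48 vCPU = 192 vCPU; used 169 vCPU; unused 23 vCPU.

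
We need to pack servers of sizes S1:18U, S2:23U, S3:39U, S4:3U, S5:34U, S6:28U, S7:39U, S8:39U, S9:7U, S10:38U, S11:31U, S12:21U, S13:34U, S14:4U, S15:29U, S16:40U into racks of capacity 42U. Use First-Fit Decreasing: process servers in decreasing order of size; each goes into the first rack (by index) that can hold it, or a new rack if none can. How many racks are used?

Sorted descending: 40, 39, 39, 39, 38, 34, 34, 31, 29, 28, 23, 21, 18, 7, 4, 3.
Put 40U in rack 1; 2U remain.
Put 39U in rack 2; 3U remain.
Put 39U in rack 3; 3U remain.
Put 39U in rack 4; 3U remain.
Put 38U in rack 5; 4U remain.
Put 34U in rack 6; 8U remain.
Put 34U in rack 7; 8U remain.
Put 31U in rack 8; 11U remain.
Put 29U in rack 9; 13U remain.
Put 28U in rack 10; 14U remain.
Put 23U in rack 11; 19U remain.
Put 21U in rack 12; 21U remain.
Put 18U in rack 11; 1U remain.
Put 7U in rack 6; 1U remain.
Put 4U in rack 5; 0U remain.
Put 3U in rack 2; 0U remain.
Final racks: [40] [39,3] [39] [39] [38,4] [34,7] [34] [31] [29] [28] [23,18] [21].

12 racks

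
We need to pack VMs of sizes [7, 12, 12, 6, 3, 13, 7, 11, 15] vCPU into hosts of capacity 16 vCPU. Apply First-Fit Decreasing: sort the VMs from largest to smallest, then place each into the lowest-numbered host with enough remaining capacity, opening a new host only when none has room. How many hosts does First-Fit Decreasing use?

Sorted descending: 15, 13, 12, 12, 11, 7, 7, 6, 3.
host 1: place 15 vCPU, 1 vCPU left
host 2: place 13 vCPU, 3 vCPU left
host 3: place 12 vCPU, 4 vCPU left
host 4: place 12 vCPU, 4 vCPU left
host 5: place 11 vCPU, 5 vCPU left
host 6: place 7 vCPU, 9 vCPU left
host 6: place 7 vCPU, 2 vCPU left
host 7: place 6 vCPU, 10 vCPU left
host 2: place 3 vCPU, 0 vCPU left
Final hosts: [15] [13,3] [12] [12] [11] [7,7] [6].

7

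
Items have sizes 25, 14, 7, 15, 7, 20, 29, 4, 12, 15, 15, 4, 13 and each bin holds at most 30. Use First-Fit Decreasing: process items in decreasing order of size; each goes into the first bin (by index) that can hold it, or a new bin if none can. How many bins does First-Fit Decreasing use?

7 bins

Sorted descending: 29, 25, 20, 15, 15, 15, 14, 13, 12, 7, 7, 4, 4.
29 → bin 1 (remaining 1)
25 → bin 2 (remaining 5)
20 → bin 3 (remaining 10)
15 → bin 4 (remaining 15)
15 → bin 4 (remaining 0)
15 → bin 5 (remaining 15)
14 → bin 5 (remaining 1)
13 → bin 6 (remaining 17)
12 → bin 6 (remaining 5)
7 → bin 3 (remaining 3)
7 → bin 7 (remaining 23)
4 → bin 2 (remaining 1)
4 → bin 6 (remaining 1)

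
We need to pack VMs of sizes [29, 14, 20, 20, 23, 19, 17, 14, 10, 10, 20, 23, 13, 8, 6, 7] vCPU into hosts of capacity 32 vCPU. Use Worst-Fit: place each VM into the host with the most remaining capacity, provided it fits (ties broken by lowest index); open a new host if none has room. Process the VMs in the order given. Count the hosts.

10 hosts

29 vCPU → host 1 (remaining 3 vCPU)
14 vCPU → host 2 (remaining 18 vCPU)
20 vCPU → host 3 (remaining 12 vCPU)
20 vCPU → host 4 (remaining 12 vCPU)
23 vCPU → host 5 (remaining 9 vCPU)
19 vCPU → host 6 (remaining 13 vCPU)
17 vCPU → host 2 (remaining 1 vCPU)
14 vCPU → host 7 (remaining 18 vCPU)
10 vCPU → host 7 (remaining 8 vCPU)
10 vCPU → host 6 (remaining 3 vCPU)
20 vCPU → host 8 (remaining 12 vCPU)
23 vCPU → host 9 (remaining 9 vCPU)
13 vCPU → host 10 (remaining 19 vCPU)
8 vCPU → host 10 (remaining 11 vCPU)
6 vCPU → host 3 (remaining 6 vCPU)
7 vCPU → host 4 (remaining 5 vCPU)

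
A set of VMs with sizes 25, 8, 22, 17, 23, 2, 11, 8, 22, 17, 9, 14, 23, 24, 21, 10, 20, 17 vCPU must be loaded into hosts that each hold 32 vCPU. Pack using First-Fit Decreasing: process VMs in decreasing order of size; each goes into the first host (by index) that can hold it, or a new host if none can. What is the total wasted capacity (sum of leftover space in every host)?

Sorted descending: 25, 24, 23, 23, 22, 22, 21, 20, 17, 17, 17, 14, 11, 10, 9, 8, 8, 2.
25 vCPU → host 1 (remaining 7 vCPU)
24 vCPU → host 2 (remaining 8 vCPU)
23 vCPU → host 3 (remaining 9 vCPU)
23 vCPU → host 4 (remaining 9 vCPU)
22 vCPU → host 5 (remaining 10 vCPU)
22 vCPU → host 6 (remaining 10 vCPU)
21 vCPU → host 7 (remaining 11 vCPU)
20 vCPU → host 8 (remaining 12 vCPU)
17 vCPU → host 9 (remaining 15 vCPU)
17 vCPU → host 10 (remaining 15 vCPU)
17 vCPU → host 11 (remaining 15 vCPU)
14 vCPU → host 9 (remaining 1 vCPU)
11 vCPU → host 7 (remaining 0 vCPU)
10 vCPU → host 5 (remaining 0 vCPU)
9 vCPU → host 3 (remaining 0 vCPU)
8 vCPU → host 2 (remaining 0 vCPU)
8 vCPU → host 4 (remaining 1 vCPU)
2 vCPU → host 1 (remaining 5 vCPU)
11 hosts × 32 vCPU = 352 vCPU; used 293 vCPU; unused 59 vCPU.

59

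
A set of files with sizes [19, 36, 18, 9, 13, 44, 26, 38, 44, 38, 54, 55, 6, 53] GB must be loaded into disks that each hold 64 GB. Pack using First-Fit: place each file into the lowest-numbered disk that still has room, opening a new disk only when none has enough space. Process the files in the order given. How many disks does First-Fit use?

disk 1: place 19 GB, 45 GB left
disk 1: place 36 GB, 9 GB left
disk 2: place 18 GB, 46 GB left
disk 1: place 9 GB, 0 GB left
disk 2: place 13 GB, 33 GB left
disk 3: place 44 GB, 20 GB left
disk 2: place 26 GB, 7 GB left
disk 4: place 38 GB, 26 GB left
disk 5: place 44 GB, 20 GB left
disk 6: place 38 GB, 26 GB left
disk 7: place 54 GB, 10 GB left
disk 8: place 55 GB, 9 GB left
disk 2: place 6 GB, 1 GB left
disk 9: place 53 GB, 11 GB left

9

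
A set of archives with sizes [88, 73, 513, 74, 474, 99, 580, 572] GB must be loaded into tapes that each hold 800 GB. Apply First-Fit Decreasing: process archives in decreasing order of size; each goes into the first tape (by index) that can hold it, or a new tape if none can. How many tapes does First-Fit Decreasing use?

Sorted descending: 580, 572, 513, 474, 99, 88, 74, 73.
580 GB → tape 1 (remaining 220 GB)
572 GB → tape 2 (remaining 228 GB)
513 GB → tape 3 (remaining 287 GB)
474 GB → tape 4 (remaining 326 GB)
99 GB → tape 1 (remaining 121 GB)
88 GB → tape 1 (remaining 33 GB)
74 GB → tape 2 (remaining 154 GB)
73 GB → tape 2 (remaining 81 GB)
Final tapes: [580,99,88] [572,74,73] [513] [474].

4 tapes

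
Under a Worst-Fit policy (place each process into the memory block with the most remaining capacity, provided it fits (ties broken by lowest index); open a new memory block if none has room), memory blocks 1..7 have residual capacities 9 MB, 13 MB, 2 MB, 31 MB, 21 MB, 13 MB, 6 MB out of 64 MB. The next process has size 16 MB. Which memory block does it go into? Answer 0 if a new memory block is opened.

4

Memory blocks with room: memory block 4 (31 MB), memory block 5 (21 MB).
Most room is memory block 4 with 31 MB free.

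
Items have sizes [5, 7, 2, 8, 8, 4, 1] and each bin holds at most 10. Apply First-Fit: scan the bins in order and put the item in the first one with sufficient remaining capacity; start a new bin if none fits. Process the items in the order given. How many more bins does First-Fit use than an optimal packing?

1

First-Fit: [5,2,1] [7] [8] [8] [4] → 5 bins.
Total size 35; any packing needs at least ⌈35/10⌉ = 4 bins.
An optimal packing achieves that bound: [8,2] [8,1] [7] [5,4] → 4 bins.
Excess: 5 − 4 = 1.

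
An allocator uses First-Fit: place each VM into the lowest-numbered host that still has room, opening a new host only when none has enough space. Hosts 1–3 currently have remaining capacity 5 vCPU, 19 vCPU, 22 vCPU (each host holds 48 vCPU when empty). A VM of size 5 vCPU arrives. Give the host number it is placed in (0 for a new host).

Hosts with room: host 1 (5 vCPU), host 2 (19 vCPU), host 3 (22 vCPU).
The first with room is host 1.

1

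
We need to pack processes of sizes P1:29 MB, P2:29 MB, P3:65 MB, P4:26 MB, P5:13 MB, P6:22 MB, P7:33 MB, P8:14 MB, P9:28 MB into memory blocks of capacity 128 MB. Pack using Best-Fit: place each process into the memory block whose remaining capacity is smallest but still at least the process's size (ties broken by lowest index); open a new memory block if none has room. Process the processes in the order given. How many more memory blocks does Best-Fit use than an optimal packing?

0

Best-Fit: [29,29,65] [26,13,22,33,14] [28] → 3 memory blocks.
Total size 259 MB; any packing needs at least ⌈259/128⌉ = 3 memory blocks.
So 3 is already optimal.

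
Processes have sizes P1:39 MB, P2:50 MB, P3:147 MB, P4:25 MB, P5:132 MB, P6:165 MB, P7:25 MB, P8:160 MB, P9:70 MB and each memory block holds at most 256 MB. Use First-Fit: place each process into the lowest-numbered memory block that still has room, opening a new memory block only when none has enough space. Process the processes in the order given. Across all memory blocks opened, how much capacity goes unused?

211

memory block 1: place P1 (39 MB), 217 MB left
memory block 1: place P2 (50 MB), 167 MB left
memory block 1: place P3 (147 MB), 20 MB left
memory block 2: place P4 (25 MB), 231 MB left
memory block 2: place P5 (132 MB), 99 MB left
memory block 3: place P6 (165 MB), 91 MB left
memory block 2: place P7 (25 MB), 74 MB left
memory block 4: place P8 (160 MB), 96 MB left
memory block 2: place P9 (70 MB), 4 MB left
4 memory blocks × 256 MB = 1024 MB; used 813 MB; unused 211 MB.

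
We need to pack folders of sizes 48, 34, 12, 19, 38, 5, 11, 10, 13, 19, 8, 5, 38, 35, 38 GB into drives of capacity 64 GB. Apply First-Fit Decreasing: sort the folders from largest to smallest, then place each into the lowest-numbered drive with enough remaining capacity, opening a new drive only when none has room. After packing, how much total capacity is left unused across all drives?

Sorted descending: 48, 38, 38, 38, 35, 34, 19, 19, 13, 12, 11, 10, 8, 5, 5.
Put 48 GB in drive 1; 16 GB remain.
Put 38 GB in drive 2; 26 GB remain.
Put 38 GB in drive 3; 26 GB remain.
Put 38 GB in drive 4; 26 GB remain.
Put 35 GB in drive 5; 29 GB remain.
Put 34 GB in drive 6; 30 GB remain.
Put 19 GB in drive 2; 7 GB remain.
Put 19 GB in drive 3; 7 GB remain.
Put 13 GB in drive 1; 3 GB remain.
Put 12 GB in drive 4; 14 GB remain.
Put 11 GB in drive 4; 3 GB remain.
Put 10 GB in drive 5; 19 GB remain.
Put 8 GB in drive 5; 11 GB remain.
Put 5 GB in drive 2; 2 GB remain.
Put 5 GB in drive 3; 2 GB remain.
6 drives × 64 GB = 384 GB; used 333 GB; unused 51 GB.

51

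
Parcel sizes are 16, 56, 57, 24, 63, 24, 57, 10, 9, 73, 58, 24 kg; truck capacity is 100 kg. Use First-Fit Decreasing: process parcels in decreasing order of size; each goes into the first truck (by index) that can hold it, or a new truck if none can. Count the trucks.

6 trucks

Sorted descending: 73, 63, 58, 57, 57, 56, 24, 24, 24, 16, 10, 9.
Put 73 kg in truck 1; 27 kg remain.
Put 63 kg in truck 2; 37 kg remain.
Put 58 kg in truck 3; 42 kg remain.
Put 57 kg in truck 4; 43 kg remain.
Put 57 kg in truck 5; 43 kg remain.
Put 56 kg in truck 6; 44 kg remain.
Put 24 kg in truck 1; 3 kg remain.
Put 24 kg in truck 2; 13 kg remain.
Put 24 kg in truck 3; 18 kg remain.
Put 16 kg in truck 3; 2 kg remain.
Put 10 kg in truck 2; 3 kg remain.
Put 9 kg in truck 4; 34 kg remain.
Final trucks: [73,24] [63,24,10] [58,24,16] [57,9] [57] [56].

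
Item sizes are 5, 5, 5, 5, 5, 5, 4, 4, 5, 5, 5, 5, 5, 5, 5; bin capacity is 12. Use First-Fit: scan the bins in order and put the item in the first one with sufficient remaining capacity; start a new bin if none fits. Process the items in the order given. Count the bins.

8 bins

Put 5 in bin 1; 7 remain.
Put 5 in bin 1; 2 remain.
Put 5 in bin 2; 7 remain.
Put 5 in bin 2; 2 remain.
Put 5 in bin 3; 7 remain.
Put 5 in bin 3; 2 remain.
Put 4 in bin 4; 8 remain.
Put 4 in bin 4; 4 remain.
Put 5 in bin 5; 7 remain.
Put 5 in bin 5; 2 remain.
Put 5 in bin 6; 7 remain.
Put 5 in bin 6; 2 remain.
Put 5 in bin 7; 7 remain.
Put 5 in bin 7; 2 remain.
Put 5 in bin 8; 7 remain.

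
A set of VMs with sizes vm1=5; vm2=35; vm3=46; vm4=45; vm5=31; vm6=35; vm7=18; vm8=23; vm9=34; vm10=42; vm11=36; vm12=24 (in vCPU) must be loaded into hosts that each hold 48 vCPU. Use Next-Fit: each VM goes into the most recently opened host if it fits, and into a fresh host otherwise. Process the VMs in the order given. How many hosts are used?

vm1 (5 vCPU) → host 1 (remaining 43 vCPU)
vm2 (35 vCPU) → host 1 (remaining 8 vCPU)
vm3 (46 vCPU) → host 2 (remaining 2 vCPU)
vm4 (45 vCPU) → host 3 (remaining 3 vCPU)
vm5 (31 vCPU) → host 4 (remaining 17 vCPU)
vm6 (35 vCPU) → host 5 (remaining 13 vCPU)
vm7 (18 vCPU) → host 6 (remaining 30 vCPU)
vm8 (23 vCPU) → host 6 (remaining 7 vCPU)
vm9 (34 vCPU) → host 7 (remaining 14 vCPU)
vm10 (42 vCPU) → host 8 (remaining 6 vCPU)
vm11 (36 vCPU) → host 9 (remaining 12 vCPU)
vm12 (24 vCPU) → host 10 (remaining 24 vCPU)

10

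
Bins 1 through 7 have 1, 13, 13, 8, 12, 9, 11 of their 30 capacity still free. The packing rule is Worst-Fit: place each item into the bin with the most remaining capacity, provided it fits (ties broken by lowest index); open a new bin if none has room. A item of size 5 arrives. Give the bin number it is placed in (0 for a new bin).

2

Bins with room: bin 2 (13), bin 3 (13), bin 4 (8), bin 5 (12), bin 6 (9), bin 7 (11).
Most room is bin 2 with 13 free.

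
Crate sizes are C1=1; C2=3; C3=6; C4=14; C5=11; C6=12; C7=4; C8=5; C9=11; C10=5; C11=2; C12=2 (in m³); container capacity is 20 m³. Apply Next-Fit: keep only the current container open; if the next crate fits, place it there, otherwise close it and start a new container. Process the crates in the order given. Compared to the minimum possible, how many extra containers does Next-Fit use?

2

Next-Fit: [1,3,6] [14] [11] [12,4] [5,11] [5,2,2] → 6 containers.
Total size 76 m³; any packing needs at least ⌈76/20⌉ = 4 containers.
An optimal packing achieves that bound: [14,6] [12,5,3] [11,5,4] [11,2,2,1] → 4 containers.
Excess: 6 − 4 = 2.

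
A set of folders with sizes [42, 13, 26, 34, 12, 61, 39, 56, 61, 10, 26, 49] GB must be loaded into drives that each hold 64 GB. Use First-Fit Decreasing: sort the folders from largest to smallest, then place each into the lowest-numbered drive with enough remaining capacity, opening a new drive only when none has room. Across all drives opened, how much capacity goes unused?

Sorted descending: 61, 61, 56, 49, 42, 39, 34, 26, 26, 13, 12, 10.
Put 61 GB in drive 1; 3 GB remain.
Put 61 GB in drive 2; 3 GB remain.
Put 56 GB in drive 3; 8 GB remain.
Put 49 GB in drive 4; 15 GB remain.
Put 42 GB in drive 5; 22 GB remain.
Put 39 GB in drive 6; 25 GB remain.
Put 34 GB in drive 7; 30 GB remain.
Put 26 GB in drive 7; 4 GB remain.
Put 26 GB in drive 8; 38 GB remain.
Put 13 GB in drive 4; 2 GB remain.
Put 12 GB in drive 5; 10 GB remain.
Put 10 GB in drive 5; 0 GB remain.
8 drives × 64 GB = 512 GB; used 429 GB; unused 83 GB.

83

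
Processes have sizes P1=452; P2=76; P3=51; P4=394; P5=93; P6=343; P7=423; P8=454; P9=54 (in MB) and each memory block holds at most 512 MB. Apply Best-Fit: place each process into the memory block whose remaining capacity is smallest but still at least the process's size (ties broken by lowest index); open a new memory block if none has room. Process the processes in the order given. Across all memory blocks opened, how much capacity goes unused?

Put P1 (452 MB) in memory block 1; 60 MB remain.
Put P2 (76 MB) in memory block 2; 436 MB remain.
Put P3 (51 MB) in memory block 1; 9 MB remain.
Put P4 (394 MB) in memory block 2; 42 MB remain.
Put P5 (93 MB) in memory block 3; 419 MB remain.
Put P6 (343 MB) in memory block 3; 76 MB remain.
Put P7 (423 MB) in memory block 4; 89 MB remain.
Put P8 (454 MB) in memory block 5; 58 MB remain.
Put P9 (54 MB) in memory block 5; 4 MB remain.
5 memory blocks × 512 MB = 2560 MB; used 2340 MB; unused 220 MB.

220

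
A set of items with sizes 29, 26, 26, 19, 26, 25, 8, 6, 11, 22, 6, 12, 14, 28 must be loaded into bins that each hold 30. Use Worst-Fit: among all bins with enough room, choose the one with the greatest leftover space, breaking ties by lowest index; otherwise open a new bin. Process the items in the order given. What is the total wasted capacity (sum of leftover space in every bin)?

42

29 → bin 1 (remaining 1)
26 → bin 2 (remaining 4)
26 → bin 3 (remaining 4)
19 → bin 4 (remaining 11)
26 → bin 5 (remaining 4)
25 → bin 6 (remaining 5)
8 → bin 4 (remaining 3)
6 → bin 7 (remaining 24)
11 → bin 7 (remaining 13)
22 → bin 8 (remaining 8)
6 → bin 7 (remaining 7)
12 → bin 9 (remaining 18)
14 → bin 9 (remaining 4)
28 → bin 10 (remaining 2)
10 bins × 30 = 300; used 258; unused 42.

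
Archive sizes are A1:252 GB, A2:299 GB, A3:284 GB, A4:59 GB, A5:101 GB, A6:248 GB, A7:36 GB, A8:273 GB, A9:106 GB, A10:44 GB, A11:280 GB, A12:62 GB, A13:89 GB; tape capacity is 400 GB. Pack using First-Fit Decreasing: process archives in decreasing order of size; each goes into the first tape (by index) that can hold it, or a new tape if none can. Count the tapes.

6

Sorted descending: 299, 284, 280, 273, 252, 248, 106, 101, 89, 62, 59, 44, 36.
Put 299 GB in tape 1; 101 GB remain.
Put 284 GB in tape 2; 116 GB remain.
Put 280 GB in tape 3; 120 GB remain.
Put 273 GB in tape 4; 127 GB remain.
Put 252 GB in tape 5; 148 GB remain.
Put 248 GB in tape 6; 152 GB remain.
Put 106 GB in tape 2; 10 GB remain.
Put 101 GB in tape 1; 0 GB remain.
Put 89 GB in tape 3; 31 GB remain.
Put 62 GB in tape 4; 65 GB remain.
Put 59 GB in tape 4; 6 GB remain.
Put 44 GB in tape 5; 104 GB remain.
Put 36 GB in tape 5; 68 GB remain.
Final tapes: [299,101] [284,106] [280,89] [273,62,59] [252,44,36] [248].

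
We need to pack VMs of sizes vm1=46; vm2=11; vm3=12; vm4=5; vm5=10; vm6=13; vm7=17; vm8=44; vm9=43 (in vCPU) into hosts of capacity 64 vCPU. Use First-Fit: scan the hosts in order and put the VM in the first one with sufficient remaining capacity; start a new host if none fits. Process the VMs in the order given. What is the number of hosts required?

vm1 (46 vCPU) → host 1 (remaining 18 vCPU)
vm2 (11 vCPU) → host 1 (remaining 7 vCPU)
vm3 (12 vCPU) → host 2 (remaining 52 vCPU)
vm4 (5 vCPU) → host 1 (remaining 2 vCPU)
vm5 (10 vCPU) → host 2 (remaining 42 vCPU)
vm6 (13 vCPU) → host 2 (remaining 29 vCPU)
vm7 (17 vCPU) → host 2 (remaining 12 vCPU)
vm8 (44 vCPU) → host 3 (remaining 20 vCPU)
vm9 (43 vCPU) → host 4 (remaining 21 vCPU)

4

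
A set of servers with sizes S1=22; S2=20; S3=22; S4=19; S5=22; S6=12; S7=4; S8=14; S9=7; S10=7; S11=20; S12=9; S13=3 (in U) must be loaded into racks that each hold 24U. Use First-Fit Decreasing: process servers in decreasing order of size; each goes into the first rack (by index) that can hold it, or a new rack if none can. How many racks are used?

Sorted descending: 22, 22, 22, 20, 20, 19, 14, 12, 9, 7, 7, 4, 3.
rack 1: place 22U, 2U left
rack 2: place 22U, 2U left
rack 3: place 22U, 2U left
rack 4: place 20U, 4U left
rack 5: place 20U, 4U left
rack 6: place 19U, 5U left
rack 7: place 14U, 10U left
rack 8: place 12U, 12U left
rack 7: place 9U, 1U left
rack 8: place 7U, 5U left
rack 9: place 7U, 17U left
rack 4: place 4U, 0U left
rack 5: place 3U, 1U left
Final racks: [22] [22] [22] [20,4] [20,3] [19] [14,9] [12,7] [7].

9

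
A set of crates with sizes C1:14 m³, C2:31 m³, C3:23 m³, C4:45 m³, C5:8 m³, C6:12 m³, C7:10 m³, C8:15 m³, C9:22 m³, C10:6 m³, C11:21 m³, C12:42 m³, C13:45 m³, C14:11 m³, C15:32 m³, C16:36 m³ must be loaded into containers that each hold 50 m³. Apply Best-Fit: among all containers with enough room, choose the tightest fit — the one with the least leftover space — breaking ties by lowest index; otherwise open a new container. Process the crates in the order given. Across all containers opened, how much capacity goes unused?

77

C1 (14 m³) → container 1 (remaining 36 m³)
C2 (31 m³) → container 1 (remaining 5 m³)
C3 (23 m³) → container 2 (remaining 27 m³)
C4 (45 m³) → container 3 (remaining 5 m³)
C5 (8 m³) → container 2 (remaining 19 m³)
C6 (12 m³) → container 2 (remaining 7 m³)
C7 (10 m³) → container 4 (remaining 40 m³)
C8 (15 m³) → container 4 (remaining 25 m³)
C9 (22 m³) → container 4 (remaining 3 m³)
C10 (6 m³) → container 2 (remaining 1 m³)
C11 (21 m³) → container 5 (remaining 29 m³)
C12 (42 m³) → container 6 (remaining 8 m³)
C13 (45 m³) → container 7 (remaining 5 m³)
C14 (11 m³) → container 5 (remaining 18 m³)
C15 (32 m³) → container 8 (remaining 18 m³)
C16 (36 m³) → container 9 (remaining 14 m³)
9 containers × 50 m³ = 450 m³; used 373 m³; unused 77 m³.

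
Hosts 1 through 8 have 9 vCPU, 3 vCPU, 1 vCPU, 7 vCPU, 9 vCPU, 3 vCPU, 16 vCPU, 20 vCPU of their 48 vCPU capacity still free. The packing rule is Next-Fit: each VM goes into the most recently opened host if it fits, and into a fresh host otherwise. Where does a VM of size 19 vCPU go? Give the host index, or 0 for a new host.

Next-Fit only looks at host 8, which has 20 vCPU free.
19 vCPU fits there.

8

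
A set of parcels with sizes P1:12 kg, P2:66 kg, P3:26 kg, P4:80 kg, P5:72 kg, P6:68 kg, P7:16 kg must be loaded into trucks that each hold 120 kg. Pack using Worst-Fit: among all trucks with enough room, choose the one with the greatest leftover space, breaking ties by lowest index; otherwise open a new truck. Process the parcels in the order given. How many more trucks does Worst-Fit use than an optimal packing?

0

Worst-Fit: [12,66,26] [80] [72] [68,16] → 4 trucks.
4 parcels exceed 60 kg (half the capacity), and no two of those can share a truck, so at least 4 trucks are needed.
So 4 is already optimal.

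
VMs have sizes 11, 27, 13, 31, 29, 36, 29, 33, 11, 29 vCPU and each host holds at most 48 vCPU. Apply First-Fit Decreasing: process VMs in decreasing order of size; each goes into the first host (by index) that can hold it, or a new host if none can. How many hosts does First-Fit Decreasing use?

Sorted descending: 36, 33, 31, 29, 29, 29, 27, 13, 11, 11.
Put 36 vCPU in host 1; 12 vCPU remain.
Put 33 vCPU in host 2; 15 vCPU remain.
Put 31 vCPU in host 3; 17 vCPU remain.
Put 29 vCPU in host 4; 19 vCPU remain.
Put 29 vCPU in host 5; 19 vCPU remain.
Put 29 vCPU in host 6; 19 vCPU remain.
Put 27 vCPU in host 7; 21 vCPU remain.
Put 13 vCPU in host 2; 2 vCPU remain.
Put 11 vCPU in host 1; 1 vCPU remain.
Put 11 vCPU in host 3; 6 vCPU remain.

7 hosts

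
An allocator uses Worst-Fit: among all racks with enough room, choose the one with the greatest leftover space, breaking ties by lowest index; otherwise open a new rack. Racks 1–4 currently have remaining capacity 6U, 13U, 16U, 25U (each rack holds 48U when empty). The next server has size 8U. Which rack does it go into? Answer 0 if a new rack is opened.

Racks with room: rack 2 (13U), rack 3 (16U), rack 4 (25U).
Most room is rack 4 with 25U free.

4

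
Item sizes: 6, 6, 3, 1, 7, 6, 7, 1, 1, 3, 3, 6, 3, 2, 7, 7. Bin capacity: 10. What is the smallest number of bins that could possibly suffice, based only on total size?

7 bins

Total size = 6 + 6 + 3 + 1 + 7 + 6 + 7 + 1 + 1 + 3 + 3 + 6 + 3 + 2 + 7 + 7 = 69.
⌈69 / 10⌉ = 7.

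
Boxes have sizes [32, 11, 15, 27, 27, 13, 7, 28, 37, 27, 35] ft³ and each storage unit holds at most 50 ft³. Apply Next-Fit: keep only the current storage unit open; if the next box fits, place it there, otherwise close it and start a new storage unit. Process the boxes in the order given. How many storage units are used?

7 storage units

Put 32 ft³ in storage unit 1; 18 ft³ remain.
Put 11 ft³ in storage unit 1; 7 ft³ remain.
Put 15 ft³ in storage unit 2; 35 ft³ remain.
Put 27 ft³ in storage unit 2; 8 ft³ remain.
Put 27 ft³ in storage unit 3; 23 ft³ remain.
Put 13 ft³ in storage unit 3; 10 ft³ remain.
Put 7 ft³ in storage unit 3; 3 ft³ remain.
Put 28 ft³ in storage unit 4; 22 ft³ remain.
Put 37 ft³ in storage unit 5; 13 ft³ remain.
Put 27 ft³ in storage unit 6; 23 ft³ remain.
Put 35 ft³ in storage unit 7; 15 ft³ remain.
Final storage units: [32,11] [15,27] [27,13,7] [28] [37] [27] [35].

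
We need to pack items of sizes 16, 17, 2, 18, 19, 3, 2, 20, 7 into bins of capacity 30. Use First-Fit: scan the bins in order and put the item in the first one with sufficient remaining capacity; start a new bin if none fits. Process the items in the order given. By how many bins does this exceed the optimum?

First-Fit: [16,2,3,2,7] [17] [18] [19] [20] → 5 bins.
5 items exceed 15 (half the capacity), and no two of those can share a bin, so at least 5 bins are needed.
So 5 is already optimal.

0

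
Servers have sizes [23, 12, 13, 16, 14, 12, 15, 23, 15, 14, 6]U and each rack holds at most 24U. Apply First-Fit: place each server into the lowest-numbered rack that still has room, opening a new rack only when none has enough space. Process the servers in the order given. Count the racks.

Put 23U in rack 1; 1U remain.
Put 12U in rack 2; 12U remain.
Put 13U in rack 3; 11U remain.
Put 16U in rack 4; 8U remain.
Put 14U in rack 5; 10U remain.
Put 12U in rack 2; 0U remain.
Put 15U in rack 6; 9U remain.
Put 23U in rack 7; 1U remain.
Put 15U in rack 8; 9U remain.
Put 14U in rack 9; 10U remain.
Put 6U in rack 3; 5U remain.
Final racks: [23] [12,12] [13,6] [16] [14] [15] [23] [15] [14].

9 racks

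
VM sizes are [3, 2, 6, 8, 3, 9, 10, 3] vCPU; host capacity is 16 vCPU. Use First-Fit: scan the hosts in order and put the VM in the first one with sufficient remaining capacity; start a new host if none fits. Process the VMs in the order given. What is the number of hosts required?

3 vCPU → host 1 (remaining 13 vCPU)
2 vCPU → host 1 (remaining 11 vCPU)
6 vCPU → host 1 (remaining 5 vCPU)
8 vCPU → host 2 (remaining 8 vCPU)
3 vCPU → host 1 (remaining 2 vCPU)
9 vCPU → host 3 (remaining 7 vCPU)
10 vCPU → host 4 (remaining 6 vCPU)
3 vCPU → host 2 (remaining 5 vCPU)

4 hosts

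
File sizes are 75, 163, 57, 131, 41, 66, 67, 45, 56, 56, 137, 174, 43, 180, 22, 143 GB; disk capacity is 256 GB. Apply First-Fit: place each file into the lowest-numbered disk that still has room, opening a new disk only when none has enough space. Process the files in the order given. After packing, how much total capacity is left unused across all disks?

Put 75 GB in disk 1; 181 GB remain.
Put 163 GB in disk 1; 18 GB remain.
Put 57 GB in disk 2; 199 GB remain.
Put 131 GB in disk 2; 68 GB remain.
Put 41 GB in disk 2; 27 GB remain.
Put 66 GB in disk 3; 190 GB remain.
Put 67 GB in disk 3; 123 GB remain.
Put 45 GB in disk 3; 78 GB remain.
Put 56 GB in disk 3; 22 GB remain.
Put 56 GB in disk 4; 200 GB remain.
Put 137 GB in disk 4; 63 GB remain.
Put 174 GB in disk 5; 82 GB remain.
Put 43 GB in disk 4; 20 GB remain.
Put 180 GB in disk 6; 76 GB remain.
Put 22 GB in disk 2; 5 GB remain.
Put 143 GB in disk 7; 113 GB remain.
7 disks × 256 GB = 1792 GB; used 1456 GB; unused 336 GB.

336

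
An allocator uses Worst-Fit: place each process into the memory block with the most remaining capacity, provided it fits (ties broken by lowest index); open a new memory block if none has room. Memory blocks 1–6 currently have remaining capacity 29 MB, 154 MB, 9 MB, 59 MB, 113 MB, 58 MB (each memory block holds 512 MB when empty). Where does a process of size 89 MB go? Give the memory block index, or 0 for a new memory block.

Memory blocks with room: memory block 2 (154 MB), memory block 5 (113 MB).
Most room is memory block 2 with 154 MB free.

2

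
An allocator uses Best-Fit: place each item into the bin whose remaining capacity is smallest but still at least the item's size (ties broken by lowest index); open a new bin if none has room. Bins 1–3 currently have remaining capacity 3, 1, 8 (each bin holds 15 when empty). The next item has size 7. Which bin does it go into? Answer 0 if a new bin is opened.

3

Bins with room: bin 3 (8).
Tightest fit is bin 3 with 8 free.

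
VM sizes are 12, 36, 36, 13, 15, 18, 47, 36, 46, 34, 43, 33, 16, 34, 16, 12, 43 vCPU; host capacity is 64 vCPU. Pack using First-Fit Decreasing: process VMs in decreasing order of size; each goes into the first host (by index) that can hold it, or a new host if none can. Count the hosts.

Sorted descending: 47, 46, 43, 43, 36, 36, 36, 34, 34, 33, 18, 16, 16, 15, 13, 12, 12.
host 1: place 47 vCPU, 17 vCPU left
host 2: place 46 vCPU, 18 vCPU left
host 3: place 43 vCPU, 21 vCPU left
host 4: place 43 vCPU, 21 vCPU left
host 5: place 36 vCPU, 28 vCPU left
host 6: place 36 vCPU, 28 vCPU left
host 7: place 36 vCPU, 28 vCPU left
host 8: place 34 vCPU, 30 vCPU left
host 9: place 34 vCPU, 30 vCPU left
host 10: place 33 vCPU, 31 vCPU left
host 2: place 18 vCPU, 0 vCPU left
host 1: place 16 vCPU, 1 vCPU left
host 3: place 16 vCPU, 5 vCPU left
host 4: place 15 vCPU, 6 vCPU left
host 5: place 13 vCPU, 15 vCPU left
host 5: place 12 vCPU, 3 vCPU left
host 6: place 12 vCPU, 16 vCPU left
Final hosts: [47,16] [46,18] [43,16] [43,15] [36,13,12] [36,12] [36] [34] [34] [33].

10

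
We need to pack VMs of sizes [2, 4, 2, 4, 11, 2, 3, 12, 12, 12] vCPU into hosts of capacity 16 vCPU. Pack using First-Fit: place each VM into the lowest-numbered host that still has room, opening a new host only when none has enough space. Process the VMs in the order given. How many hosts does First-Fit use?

5

Put 2 vCPU in host 1; 14 vCPU remain.
Put 4 vCPU in host 1; 10 vCPU remain.
Put 2 vCPU in host 1; 8 vCPU remain.
Put 4 vCPU in host 1; 4 vCPU remain.
Put 11 vCPU in host 2; 5 vCPU remain.
Put 2 vCPU in host 1; 2 vCPU remain.
Put 3 vCPU in host 2; 2 vCPU remain.
Put 12 vCPU in host 3; 4 vCPU remain.
Put 12 vCPU in host 4; 4 vCPU remain.
Put 12 vCPU in host 5; 4 vCPU remain.
Final hosts: [2,4,2,4,2] [11,3] [12] [12] [12].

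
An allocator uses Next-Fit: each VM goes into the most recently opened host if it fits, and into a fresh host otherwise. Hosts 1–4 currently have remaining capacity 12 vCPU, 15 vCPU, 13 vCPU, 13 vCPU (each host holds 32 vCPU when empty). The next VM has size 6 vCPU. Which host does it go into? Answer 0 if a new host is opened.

Next-Fit only looks at host 4, which has 13 vCPU free.
6 vCPU fits there.

4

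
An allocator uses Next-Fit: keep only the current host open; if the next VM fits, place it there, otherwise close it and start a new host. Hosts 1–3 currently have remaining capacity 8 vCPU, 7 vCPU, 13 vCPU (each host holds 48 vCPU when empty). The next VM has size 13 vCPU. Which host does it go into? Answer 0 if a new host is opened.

3

Next-Fit only looks at host 3, which has 13 vCPU free.
13 vCPU fits there.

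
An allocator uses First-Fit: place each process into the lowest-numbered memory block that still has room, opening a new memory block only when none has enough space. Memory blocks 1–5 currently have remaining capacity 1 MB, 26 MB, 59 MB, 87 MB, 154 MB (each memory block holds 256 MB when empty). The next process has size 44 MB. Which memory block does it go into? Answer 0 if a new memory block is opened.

Memory blocks with room: memory block 3 (59 MB), memory block 4 (87 MB), memory block 5 (154 MB).
The first with room is memory block 3.

3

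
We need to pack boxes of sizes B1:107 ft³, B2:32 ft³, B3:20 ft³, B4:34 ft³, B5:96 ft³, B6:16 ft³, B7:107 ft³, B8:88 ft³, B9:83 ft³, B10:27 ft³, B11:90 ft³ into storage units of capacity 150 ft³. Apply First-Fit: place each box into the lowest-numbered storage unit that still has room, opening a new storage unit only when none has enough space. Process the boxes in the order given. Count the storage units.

6

storage unit 1: place B1 (107 ft³), 43 ft³ left
storage unit 1: place B2 (32 ft³), 11 ft³ left
storage unit 2: place B3 (20 ft³), 130 ft³ left
storage unit 2: place B4 (34 ft³), 96 ft³ left
storage unit 2: place B5 (96 ft³), 0 ft³ left
storage unit 3: place B6 (16 ft³), 134 ft³ left
storage unit 3: place B7 (107 ft³), 27 ft³ left
storage unit 4: place B8 (88 ft³), 62 ft³ left
storage unit 5: place B9 (83 ft³), 67 ft³ left
storage unit 3: place B10 (27 ft³), 0 ft³ left
storage unit 6: place B11 (90 ft³), 60 ft³ left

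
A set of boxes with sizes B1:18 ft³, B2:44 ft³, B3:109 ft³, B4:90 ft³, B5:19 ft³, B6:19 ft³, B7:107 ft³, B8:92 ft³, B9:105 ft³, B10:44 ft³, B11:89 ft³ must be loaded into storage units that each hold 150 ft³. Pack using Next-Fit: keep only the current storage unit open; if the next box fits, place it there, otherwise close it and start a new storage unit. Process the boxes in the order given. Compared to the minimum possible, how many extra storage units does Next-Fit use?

1

Next-Fit: [18,44] [109] [90,19,19] [107] [92] [105,44] [89] → 7 storage units.
6 boxes exceed 75 ft³ (half the capacity), and no two of those can share a storage unit, so at least 6 storage units are needed.
An optimal packing achieves that bound: [109,19,19] [107,18] [105,44] [92,44] [90] [89] → 6 storage units.
Excess: 7 − 6 = 1.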